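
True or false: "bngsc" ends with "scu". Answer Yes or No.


Input string: 'bngsc'
Suffix to check: 'scu'
Last 3 characters of input: 'gsc'
Match: False
Result: No


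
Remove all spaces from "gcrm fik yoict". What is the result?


Input string: 'gcrm fik yoict'
Operation: remove all spaces
Words: 'gcrm', 'fik', 'yoict'
Join without spaces: gcrmfikyoict


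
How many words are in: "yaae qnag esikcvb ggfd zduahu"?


Input string: 'yaae qnag esikcvb ggfd zduahu'
Operation: split by spaces
Words found: 'yaae', 'qnag', 'esikcvb', 'ggfd', 'zduahu'
Word count: 5


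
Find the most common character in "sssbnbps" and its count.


Input: 'sssbnbps'
Operation: tally each character
Counts: 'b':2, 'n':1, 'p':1, 's':4
Maximum: 's' appears 4 times


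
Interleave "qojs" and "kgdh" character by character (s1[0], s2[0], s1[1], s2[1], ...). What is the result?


String 1: 'qojs'
String 2: 'kgdh'
Operation: alternate characters
Pairs: 'q'+'k', 'o'+'g', 'j'+'d', 's'+'h'
Result: qkogjdsh


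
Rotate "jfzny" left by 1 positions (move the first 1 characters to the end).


Input: 'jfzny', shift = 1
Operation: split at index 1 and swap parts
Front part s[0:1] = 'j'
Back part s[1:] = 'fzny'
Rotated = back + front = 'fzny' + 'j'
Result: fznyj


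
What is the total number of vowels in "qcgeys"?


Input string: 'qcgeys'
Operation: count vowels (a, e, i, o, u)
Scan: s[0]='q', s[1]='c', s[2]='g', s[3]='e' (vowel), s[4]='y', s[5]='s'
Vowels found: 1
Result: 1


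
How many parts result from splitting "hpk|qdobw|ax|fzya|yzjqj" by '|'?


Input string: 'hpk|qdobw|ax|fzya|yzjqj'
Delimiter: '|'
Split result: 'hpk', 'qdobw', 'ax', 'fzya', 'yzjqj'
Number of parts: 5


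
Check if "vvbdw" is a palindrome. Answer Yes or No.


Input string: 'vvbdw'
Reversed: 'wdbvv'
Compare pairs: s[0]='v' vs s[4]='w' (mismatch), s[1]='v' vs s[3]='d' (mismatch)
Palindrome: No


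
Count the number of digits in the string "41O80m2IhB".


Input string: '41O80m2IhB'
Operation: count digit characters (0-9)
Scan: '4'(digit), '1'(digit), 'O', '8'(digit), '0'(digit), 'm', '2'(digit), 'I', 'h', 'B'
Digits found: 5
Result: 5


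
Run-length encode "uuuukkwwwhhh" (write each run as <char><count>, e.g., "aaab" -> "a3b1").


Input: 'uuuukkwwwhhh'
Operation: identify consecutive runs
Runs: 'uuuu' -> u4, 'kk' -> k2, 'www' -> w3, 'hhh' -> h3
Encoded: u4k2w3h3


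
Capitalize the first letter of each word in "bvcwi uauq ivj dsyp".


Input string: 'bvcwi uauq ivj dsyp'
Operation: capitalize first letter of each word
Word transformations: 'bvcwi'->'Bvcwi', 'uauq'->'Uauq', 'ivj'->'Ivj', 'dsyp'->'Dsyp'
Result: Bvcwi Uauq Ivj Dsyp


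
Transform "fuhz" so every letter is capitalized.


Input string: 'fuhz'
Operation: convert each letter to uppercase
Mapping: 'f'->'F', 'u'->'U', 'h'->'H', 'z'->'Z'
Result: FUHZ


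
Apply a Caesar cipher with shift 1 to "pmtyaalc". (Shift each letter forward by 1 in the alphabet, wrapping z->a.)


Input: 'pmtyaalc', shift = 1
Operation: for each letter, (position + 1) mod 26
Mapping: 'p'(15+1=16)->'q', 'm'(12+1=13)->'n', 't'(19+1=20)->'u', 'y'(24+1=25)->'z', 'a'(0+1=1)->'b', 'a'(0+1=1)->'b', 'l'(11+1=12)->'m', 'c'(2+1=3)->'d'
Result: qnuzbbmd


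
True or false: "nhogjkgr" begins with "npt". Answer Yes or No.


Input string: 'nhogjkgr'
Prefix to check: 'npt'
First 3 characters of input: 'nho'
Match: False
Result: No


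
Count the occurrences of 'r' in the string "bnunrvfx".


Input string: 'bnunrvfx'
Target character: 'r'
Scan each position: s[4]='r'
Matches found at indices: 4
Total: 1


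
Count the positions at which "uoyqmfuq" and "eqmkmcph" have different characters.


String 1: 'uoyqmfuq'
String 2: 'eqmkmcph'
Compare each position: pos 0: 'u'!='e', pos 1: 'o'!='q', pos 2: 'y'!='m', pos 3: 'q'!='k', pos 4: 'm'=='m', pos 5: 'f'!='c', pos 6: 'u'!='p', pos 7: 'q'!='h'
Differing positions: 7
Hamming distance: 7


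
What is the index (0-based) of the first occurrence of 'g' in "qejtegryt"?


Input string: 'qejtegryt'
Target: 'g'
Scanning left to right: s[0]='q', s[1]='e', s[2]='j', s[3]='t', s[4]='e', s[5]='g'
First match at index: 5


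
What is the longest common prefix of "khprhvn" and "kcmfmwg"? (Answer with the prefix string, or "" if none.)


String 1: 'khprhvn'
String 2: 'kcmfmwg'
Compare position by position:
pos 0: 'k' vs 'k' match
pos 1: 'h' vs 'c' differ -> stop
Longest common prefix: "k" (length 1)


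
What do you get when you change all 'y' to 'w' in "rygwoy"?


Input string: 'rygwoy'
Operation: replace 'y' with 'w'
Positions of 'y': 1, 5
After replacement: rwgwow


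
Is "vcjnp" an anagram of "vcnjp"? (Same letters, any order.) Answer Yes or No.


String 1: 'vcnjp' -> sorted: 'cjnpv'
String 2: 'vcjnp' -> sorted: 'cjnpv'
Compare sorted forms: 'cjnpv' == 'cjnpv'
Anagram: Yes


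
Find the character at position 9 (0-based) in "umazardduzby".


Input string: 'umazardduzby'
Operation: get character at index 9
Index mapping: s[0]='u', s[1]='m', s[2]='a', s[3]='z', s[4]='a', s[5]='r', s[6]='d', s[7]='d', s[8]='u', s[9]='z'
Result: 'z'


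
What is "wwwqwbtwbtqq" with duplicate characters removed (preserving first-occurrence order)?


Input: 'wwwqwbtwbtqq'
Operation: keep first occurrence of each character
Scan: s[0]='w' new -> keep; s[1]='w' seen -> skip; s[2]='w' seen -> skip; s[3]='q' new -> keep; s[4]='w' seen -> skip; s[5]='b' new -> keep; s[6]='t' new -> keep; s[7]='w' seen -> skip; s[8]='b' seen -> skip; s[9]='t' seen -> skip; s[10]='q' seen -> skip; s[11]='q' seen -> skip
Result: wqbt


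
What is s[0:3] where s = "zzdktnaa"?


Input string: 'zzdktnaa'
Operation: slice [0:3]
Extract characters: s[0]='z', s[1]='z', s[2]='d'
Result: zzd


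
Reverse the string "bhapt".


Input string: 'bhapt'
Operation: reverse character order
Original order: 'b' -> 'h' -> 'a' -> 'p' -> 't'
Reversed order: 't' -> 'p' -> 'a' -> 'h' -> 'b'
Result: tpahb


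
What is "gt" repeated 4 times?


Input string: 'gt'
Operation: repeat 4 times
Concatenation: 'gt' + 'gt' + 'gt' + 'gt'
Result: gtgtgtgt


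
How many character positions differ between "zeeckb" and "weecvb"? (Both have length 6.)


String 1: 'zeeckb'
String 2: 'weecvb'
Compare each position: pos 0: 'z'!='w', pos 1: 'e'=='e', pos 2: 'e'=='e', pos 3: 'c'=='c', pos 4: 'k'!='v', pos 5: 'b'=='b'
Differing positions: 2
Hamming distance: 2


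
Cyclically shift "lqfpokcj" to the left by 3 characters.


Input: 'lqfpokcj', shift = 3
Operation: split at index 3 and swap parts
Front part s[0:3] = 'lqf'
Back part s[3:] = 'pokcj'
Rotated = back + front = 'pokcj' + 'lqf'
Result: pokcjlqf


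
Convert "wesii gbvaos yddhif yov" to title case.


Input string: 'wesii gbvaos yddhif yov'
Operation: capitalize first letter of each word
Word transformations: 'wesii'->'Wesii', 'gbvaos'->'Gbvaos', 'yddhif'->'Yddhif', 'yov'->'Yov'
Result: Wesii Gbvaos Yddhif Yov


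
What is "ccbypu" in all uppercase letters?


Input string: 'ccbypu'
Operation: convert each letter to uppercase
Mapping: 'c'->'C', 'c'->'C', 'b'->'B', 'y'->'Y', 'p'->'P', 'u'->'U'
Result: CCBYPU


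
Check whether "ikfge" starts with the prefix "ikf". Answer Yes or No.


Input string: 'ikfge'
Prefix to check: 'ikf'
First 3 characters of input: 'ikf'
Match: True
Result: Yes


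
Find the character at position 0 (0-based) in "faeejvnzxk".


Input string: 'faeejvnzxk'
Operation: get character at index 0
Index mapping: s[0]='f'
Result: 'f'


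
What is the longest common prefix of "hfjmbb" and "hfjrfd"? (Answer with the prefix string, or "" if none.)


String 1: 'hfjmbb'
String 2: 'hfjrfd'
Compare position by position:
pos 0: 'h' vs 'h' match
pos 1: 'f' vs 'f' match
pos 2: 'j' vs 'j' match
pos 3: 'm' vs 'r' differ -> stop
Longest common prefix: "hfj" (length 3)


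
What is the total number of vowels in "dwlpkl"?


Input string: 'dwlpkl'
Operation: count vowels (a, e, i, o, u)
Scan: s[0]='d', s[1]='w', s[2]='l', s[3]='p', s[4]='k', s[5]='l'
Vowels found: 0
Result: 0


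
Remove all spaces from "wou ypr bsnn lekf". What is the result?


Input string: 'wou ypr bsnn lekf'
Operation: remove all spaces
Words: 'wou', 'ypr', 'bsnn', 'lekf'
Join without spaces: wouyprbsnnlekf


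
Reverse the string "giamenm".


Input string: 'giamenm'
Operation: reverse character order
Original order: 'g' -> 'i' -> 'a' -> 'm' -> 'e' -> 'n' -> 'm'
Reversed order: 'm' -> 'n' -> 'e' -> 'm' -> 'a' -> 'i' -> 'g'
Result: mnemaig


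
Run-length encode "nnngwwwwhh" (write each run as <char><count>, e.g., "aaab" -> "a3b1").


Input: 'nnngwwwwhh'
Operation: identify consecutive runs
Runs: 'nnn' -> n3, 'g' -> g1, 'wwww' -> w4, 'hh' -> h2
Encoded: n3g1w4h2


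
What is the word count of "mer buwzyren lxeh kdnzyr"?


Input string: 'mer buwzyren lxeh kdnzyr'
Operation: split by spaces
Words found: 'mer', 'buwzyren', 'lxeh', 'kdnzyr'
Word count: 4


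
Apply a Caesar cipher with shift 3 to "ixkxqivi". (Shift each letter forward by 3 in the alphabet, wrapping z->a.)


Input: 'ixkxqivi', shift = 3
Operation: for each letter, (position + 3) mod 26
Mapping: 'i'(8+3=11)->'l', 'x'(23+3=26, 26 mod 26=0)->'a', 'k'(10+3=13)->'n', 'x'(23+3=26, 26 mod 26=0)->'a', 'q'(16+3=19)->'t', 'i'(8+3=11)->'l', 'v'(21+3=24)->'y', 'i'(8+3=11)->'l'
Result: lanatlyl


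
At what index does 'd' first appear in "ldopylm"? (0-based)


Input string: 'ldopylm'
Target: 'd'
Scanning left to right: s[0]='l', s[1]='d'
First match at index: 1


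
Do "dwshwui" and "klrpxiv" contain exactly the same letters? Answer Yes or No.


String 1: 'dwshwui' -> sorted: 'dhisuww'
String 2: 'klrpxiv' -> sorted: 'iklprvx'
Compare sorted forms: 'dhisuww' != 'iklprvx'
Anagram: No


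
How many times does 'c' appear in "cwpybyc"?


Input string: 'cwpybyc'
Target character: 'c'
Scan each position: s[0]='c', s[6]='c'
Matches found at indices: 0, 6
Total: 2


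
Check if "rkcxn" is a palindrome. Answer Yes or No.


Input string: 'rkcxn'
Reversed: 'nxckr'
Compare pairs: s[0]='r' vs s[4]='n' (mismatch), s[1]='k' vs s[3]='x' (mismatch)
Palindrome: No


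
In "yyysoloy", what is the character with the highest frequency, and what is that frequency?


Input: 'yyysoloy'
Operation: tally each character
Counts: 'l':1, 'o':2, 's':1, 'y':4
Maximum: 'y' appears 4 times


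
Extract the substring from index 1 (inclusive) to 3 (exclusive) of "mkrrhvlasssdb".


Input string: 'mkrrhvlasssdb'
Operation: slice [1:3]
Extract characters: s[1]='k', s[2]='r'
Result: kr


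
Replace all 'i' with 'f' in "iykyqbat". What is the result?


Input string: 'iykyqbat'
Operation: replace 'i' with 'f'
Positions of 'i': 0
After replacement: fykyqbat


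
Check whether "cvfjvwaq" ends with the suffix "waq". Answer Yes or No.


Input string: 'cvfjvwaq'
Suffix to check: 'waq'
Last 3 characters of input: 'waq'
Match: True
Result: Yes


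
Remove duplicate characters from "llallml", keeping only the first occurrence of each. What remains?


Input: 'llallml'
Operation: keep first occurrence of each character
Scan: s[0]='l' new -> keep; s[1]='l' seen -> skip; s[2]='a' new -> keep; s[3]='l' seen -> skip; s[4]='l' seen -> skip; s[5]='m' new -> keep; s[6]='l' seen -> skip
Result: lam


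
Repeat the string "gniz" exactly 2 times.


Input string: 'gniz'
Operation: repeat 2 times
Concatenation: 'gniz' + 'gniz'
Result: gnizgniz


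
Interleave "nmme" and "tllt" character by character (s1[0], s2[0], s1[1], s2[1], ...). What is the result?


String 1: 'nmme'
String 2: 'tllt'
Operation: alternate characters
Pairs: 'n'+'t', 'm'+'l', 'm'+'l', 'e'+'t'
Result: ntmlmlet


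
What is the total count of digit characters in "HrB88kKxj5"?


Input string: 'HrB88kKxj5'
Operation: count digit characters (0-9)
Scan: 'H', 'r', 'B', '8'(digit), '8'(digit), 'k', 'K', 'x', 'j', '5'(digit)
Digits found: 3
Result: 3


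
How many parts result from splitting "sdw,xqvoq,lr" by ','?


Input string: 'sdw,xqvoq,lr'
Delimiter: ','
Split result: 'sdw', 'xqvoq', 'lr'
Number of parts: 3


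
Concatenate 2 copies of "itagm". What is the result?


Input string: 'itagm'
Operation: repeat 2 times
Concatenation: 'itagm' + 'itagm'
Result: itagmitagm


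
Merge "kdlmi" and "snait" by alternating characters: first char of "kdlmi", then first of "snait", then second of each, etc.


String 1: 'kdlmi'
String 2: 'snait'
Operation: alternate characters
Pairs: 'k'+'s', 'd'+'n', 'l'+'a', 'm'+'i', 'i'+'t'
Result: ksdnlamiit


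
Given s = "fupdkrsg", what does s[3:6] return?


Input string: 'fupdkrsg'
Operation: slice [3:6]
Extract characters: s[3]='d', s[4]='k', s[5]='r'
Result: dkr


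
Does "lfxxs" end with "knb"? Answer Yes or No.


Input string: 'lfxxs'
Suffix to check: 'knb'
Last 3 characters of input: 'xxs'
Match: False
Result: No


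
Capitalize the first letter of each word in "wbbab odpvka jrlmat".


Input string: 'wbbab odpvka jrlmat'
Operation: capitalize first letter of each word
Word transformations: 'wbbab'->'Wbbab', 'odpvka'->'Odpvka', 'jrlmat'->'Jrlmat'
Result: Wbbab Odpvka Jrlmat


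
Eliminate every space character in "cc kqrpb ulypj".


Input string: 'cc kqrpb ulypj'
Operation: remove all spaces
Words: 'cc', 'kqrpb', 'ulypj'
Join without spaces: cckqrpbulypj


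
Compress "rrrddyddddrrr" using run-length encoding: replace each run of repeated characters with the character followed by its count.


Input: 'rrrddyddddrrr'
Operation: identify consecutive runs
Runs: 'rrr' -> r3, 'dd' -> d2, 'y' -> y1, 'dddd' -> d4, 'rrr' -> r3
Encoded: r3d2y1d4r3


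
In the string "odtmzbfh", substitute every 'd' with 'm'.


Input string: 'odtmzbfh'
Operation: replace 'd' with 'm'
Positions of 'd': 1
After replacement: omtmzbfh


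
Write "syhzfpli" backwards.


Input string: 'syhzfpli'
Operation: reverse character order
Original order: 's' -> 'y' -> 'h' -> 'z' -> 'f' -> 'p' -> 'l' -> 'i'
Reversed order: 'i' -> 'l' -> 'p' -> 'f' -> 'z' -> 'h' -> 'y' -> 's'
Result: ilpfzhys


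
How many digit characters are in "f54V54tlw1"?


Input string: 'f54V54tlw1'
Operation: count digit characters (0-9)
Scan: 'f', '5'(digit), '4'(digit), 'V', '5'(digit), '4'(digit), 't', 'l', 'w', '1'(digit)
Digits found: 5
Result: 5


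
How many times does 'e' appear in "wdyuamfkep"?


Input string: 'wdyuamfkep'
Target character: 'e'
Scan each position: s[8]='e'
Matches found at indices: 8
Total: 1


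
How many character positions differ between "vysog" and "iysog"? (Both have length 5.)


String 1: 'vysog'
String 2: 'iysog'
Compare each position: pos 0: 'v'!='i', pos 1: 'y'=='y', pos 2: 's'=='s', pos 3: 'o'=='o', pos 4: 'g'=='g'
Differing positions: 1
Hamming distance: 1


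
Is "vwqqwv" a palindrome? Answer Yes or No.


Input string: 'vwqqwv'
Reversed: 'vwqqwv'
Compare pairs: s[0]='v' vs s[5]='v' (match), s[1]='w' vs s[4]='w' (match), s[2]='q' vs s[3]='q' (match)
Palindrome: Yes


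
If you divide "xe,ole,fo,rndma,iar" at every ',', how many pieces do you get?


Input string: 'xe,ole,fo,rndma,iar'
Delimiter: ','
Split result: 'xe', 'ole', 'fo', 'rndma', 'iar'
Number of parts: 5


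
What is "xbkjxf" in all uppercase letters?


Input string: 'xbkjxf'
Operation: convert each letter to uppercase
Mapping: 'x'->'X', 'b'->'B', 'k'->'K', 'j'->'J', 'x'->'X', 'f'->'F'
Result: XBKJXF


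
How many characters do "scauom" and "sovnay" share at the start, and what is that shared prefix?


String 1: 'scauom'
String 2: 'sovnay'
Compare position by position:
pos 0: 's' vs 's' match
pos 1: 'c' vs 'o' differ -> stop
Longest common prefix: "s" (length 1)


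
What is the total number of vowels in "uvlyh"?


Input string: 'uvlyh'
Operation: count vowels (a, e, i, o, u)
Scan: s[0]='u' (vowel), s[1]='v', s[2]='l', s[3]='y', s[4]='h'
Vowels found: 1
Result: 1


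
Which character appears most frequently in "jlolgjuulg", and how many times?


Input: 'jlolgjuulg'
Operation: tally each character
Counts: 'g':2, 'j':2, 'l':3, 'o':1, 'u':2
Maximum: 'l' appears 3 times


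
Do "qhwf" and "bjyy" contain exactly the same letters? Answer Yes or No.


String 1: 'qhwf' -> sorted: 'fhqw'
String 2: 'bjyy' -> sorted: 'bjyy'
Compare sorted forms: 'fhqw' != 'bjyy'
Anagram: No


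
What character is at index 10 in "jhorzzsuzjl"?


Input string: 'jhorzzsuzjl'
Operation: get character at index 10
Index mapping: s[0]='j', s[1]='h', s[2]='o', s[3]='r', s[4]='z', s[5]='z', s[6]='s', s[7]='u', s[8]='z', s[9]='j', s[10]='l'
Result: 'l'


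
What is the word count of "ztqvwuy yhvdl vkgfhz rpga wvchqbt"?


Input string: 'ztqvwuy yhvdl vkgfhz rpga wvchqbt'
Operation: split by spaces
Words found: 'ztqvwuy', 'yhvdl', 'vkgfhz', 'rpga', 'wvchqbt'
Word count: 5


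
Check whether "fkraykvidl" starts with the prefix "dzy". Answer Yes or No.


Input string: 'fkraykvidl'
Prefix to check: 'dzy'
First 3 characters of input: 'fkr'
Match: False
Result: No


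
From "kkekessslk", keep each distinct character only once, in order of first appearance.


Input: 'kkekessslk'
Operation: keep first occurrence of each character
Scan: s[0]='k' new -> keep; s[1]='k' seen -> skip; s[2]='e' new -> keep; s[3]='k' seen -> skip; s[4]='e' seen -> skip; s[5]='s' new -> keep; s[6]='s' seen -> skip; s[7]='s' seen -> skip; s[8]='l' new -> keep; s[9]='k' seen -> skip
Result: kesl


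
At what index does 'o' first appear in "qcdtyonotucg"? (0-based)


Input string: 'qcdtyonotucg'
Target: 'o'
Scanning left to right: s[0]='q', s[1]='c', s[2]='d', s[3]='t', s[4]='y', s[5]='o'
First match at index: 5


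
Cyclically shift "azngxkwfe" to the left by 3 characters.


Input: 'azngxkwfe', shift = 3
Operation: split at index 3 and swap parts
Front part s[0:3] = 'azn'
Back part s[3:] = 'gxkwfe'
Rotated = back + front = 'gxkwfe' + 'azn'
Result: gxkwfeazn


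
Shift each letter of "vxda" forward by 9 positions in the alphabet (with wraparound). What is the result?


Input: 'vxda', shift = 9
Operation: for each letter, (position + 9) mod 26
Mapping: 'v'(21+9=30, 30 mod 26=4)->'e', 'x'(23+9=32, 32 mod 26=6)->'g', 'd'(3+9=12)->'m', 'a'(0+9=9)->'j'
Result: egmj


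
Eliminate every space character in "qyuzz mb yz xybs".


Input string: 'qyuzz mb yz xybs'
Operation: remove all spaces
Words: 'qyuzz', 'mb', 'yz', 'xybs'
Join without spaces: qyuzzmbyzxybs


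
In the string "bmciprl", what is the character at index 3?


Input string: 'bmciprl'
Operation: get character at index 3
Index mapping: s[0]='b', s[1]='m', s[2]='c', s[3]='i'
Result: 'i'


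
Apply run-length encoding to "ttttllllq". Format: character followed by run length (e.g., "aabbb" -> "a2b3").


Input: 'ttttllllq'
Operation: identify consecutive runs
Runs: 'tttt' -> t4, 'llll' -> l4, 'q' -> q1
Encoded: t4l4q1


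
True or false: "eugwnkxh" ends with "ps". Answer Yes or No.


Input string: 'eugwnkxh'
Suffix to check: 'ps'
Last 2 characters of input: 'xh'
Match: False
Result: No


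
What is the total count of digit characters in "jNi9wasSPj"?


Input string: 'jNi9wasSPj'
Operation: count digit characters (0-9)
Scan: 'j', 'N', 'i', '9'(digit), 'w', 'a', 's', 'S', 'P', 'j'
Digits found: 1
Result: 1


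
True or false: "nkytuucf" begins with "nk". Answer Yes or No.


Input string: 'nkytuucf'
Prefix to check: 'nk'
First 2 characters of input: 'nk'
Match: True
Result: Yes


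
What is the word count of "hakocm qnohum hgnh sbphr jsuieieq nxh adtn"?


Input string: 'hakocm qnohum hgnh sbphr jsuieieq nxh adtn'
Operation: split by spaces
Words found: 'hakocm', 'qnohum', 'hgnh', 'sbphr', 'jsuieieq', 'nxh', 'adtn'
Word count: 7


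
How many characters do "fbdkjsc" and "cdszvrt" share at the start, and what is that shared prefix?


String 1: 'fbdkjsc'
String 2: 'cdszvrt'
Compare position by position:
pos 0: 'f' vs 'c' differ -> stop
Longest common prefix: "" (length 0)


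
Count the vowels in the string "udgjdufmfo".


Input string: 'udgjdufmfo'
Operation: count vowels (a, e, i, o, u)
Scan: s[0]='u' (vowel), s[1]='d', s[2]='g', s[3]='j', s[4]='d', s[5]='u' (vowel), s[6]='f', s[7]='m', s[8]='f', s[9]='o' (vowel)
Vowels found: 3
Result: 3


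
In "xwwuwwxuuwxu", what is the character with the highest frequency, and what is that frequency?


Input: 'xwwuwwxuuwxu'
Operation: tally each character
Counts: 'u':4, 'w':5, 'x':3
Maximum: 'w' appears 5 times


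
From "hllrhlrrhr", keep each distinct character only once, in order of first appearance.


Input: 'hllrhlrrhr'
Operation: keep first occurrence of each character
Scan: s[0]='h' new -> keep; s[1]='l' new -> keep; s[2]='l' seen -> skip; s[3]='r' new -> keep; s[4]='h' seen -> skip; s[5]='l' seen -> skip; s[6]='r' seen -> skip; s[7]='r' seen -> skip; s[8]='h' seen -> skip; s[9]='r' seen -> skip
Result: hlr


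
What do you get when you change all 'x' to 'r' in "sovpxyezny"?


Input string: 'sovpxyezny'
Operation: replace 'x' with 'r'
Positions of 'x': 4
After replacement: sovpryezny


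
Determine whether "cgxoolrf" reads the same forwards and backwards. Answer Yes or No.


Input string: 'cgxoolrf'
Reversed: 'frlooxgc'
Compare pairs: s[0]='c' vs s[7]='f' (mismatch), s[1]='g' vs s[6]='r' (mismatch), s[2]='x' vs s[5]='l' (mismatch), s[3]='o' vs s[4]='o' (match)
Palindrome: No


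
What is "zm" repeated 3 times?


Input string: 'zm'
Operation: repeat 3 times
Concatenation: 'zm' + 'zm' + 'zm'
Result: zmzmzm


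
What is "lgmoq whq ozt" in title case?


Input string: 'lgmoq whq ozt'
Operation: capitalize first letter of each word
Word transformations: 'lgmoq'->'Lgmoq', 'whq'->'Whq', 'ozt'->'Ozt'
Result: Lgmoq Whq Ozt


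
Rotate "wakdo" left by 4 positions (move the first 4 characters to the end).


Input: 'wakdo', shift = 4
Operation: split at index 4 and swap parts
Front part s[0:4] = 'wakd'
Back part s[4:] = 'o'
Rotated = back + front = 'o' + 'wakd'
Result: owakd


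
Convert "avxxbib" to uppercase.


Input string: 'avxxbib'
Operation: convert each letter to uppercase
Mapping: 'a'->'A', 'v'->'V', 'x'->'X', 'x'->'X', 'b'->'B', 'i'->'I', 'b'->'B'
Result: AVXXBIB


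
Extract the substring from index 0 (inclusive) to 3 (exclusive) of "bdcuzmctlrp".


Input string: 'bdcuzmctlrp'
Operation: slice [0:3]
Extract characters: s[0]='b', s[1]='d', s[2]='c'
Result: bdc


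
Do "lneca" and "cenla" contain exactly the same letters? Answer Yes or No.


String 1: 'lneca' -> sorted: 'aceln'
String 2: 'cenla' -> sorted: 'aceln'
Compare sorted forms: 'aceln' == 'aceln'
Anagram: Yes


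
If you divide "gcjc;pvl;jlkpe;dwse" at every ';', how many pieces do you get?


Input string: 'gcjc;pvl;jlkpe;dwse'
Delimiter: ';'
Split result: 'gcjc', 'pvl', 'jlkpe', 'dwse'
Number of parts: 4


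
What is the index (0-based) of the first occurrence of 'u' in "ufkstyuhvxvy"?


Input string: 'ufkstyuhvxvy'
Target: 'u'
Scanning left to right: s[0]='u'
First match at index: 0


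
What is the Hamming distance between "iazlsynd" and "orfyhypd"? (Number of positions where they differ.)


String 1: 'iazlsynd'
String 2: 'orfyhypd'
Compare each position: pos 0: 'i'!='o', pos 1: 'a'!='r', pos 2: 'z'!='f', pos 3: 'l'!='y', pos 4: 's'!='h', pos 5: 'y'=='y', pos 6: 'n'!='p', pos 7: 'd'=='d'
Differing positions: 6
Hamming distance: 6


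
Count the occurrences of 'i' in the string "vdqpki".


Input string: 'vdqpki'
Target character: 'i'
Scan each position: s[5]='i'
Matches found at indices: 5
Total: 1


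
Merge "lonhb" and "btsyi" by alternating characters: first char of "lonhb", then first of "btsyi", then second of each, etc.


String 1: 'lonhb'
String 2: 'btsyi'
Operation: alternate characters
Pairs: 'l'+'b', 'o'+'t', 'n'+'s', 'h'+'y', 'b'+'i'
Result: lbotnshybi


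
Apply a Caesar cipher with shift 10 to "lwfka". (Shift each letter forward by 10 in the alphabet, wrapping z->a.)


Input: 'lwfka', shift = 10
Operation: for each letter, (position + 10) mod 26
Mapping: 'l'(11+10=21)->'v', 'w'(22+10=32, 32 mod 26=6)->'g', 'f'(5+10=15)->'p', 'k'(10+10=20)->'u', 'a'(0+10=10)->'k'
Result: vgpuk


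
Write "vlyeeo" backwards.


Input string: 'vlyeeo'
Operation: reverse character order
Original order: 'v' -> 'l' -> 'y' -> 'e' -> 'e' -> 'o'
Reversed order: 'o' -> 'e' -> 'e' -> 'y' -> 'l' -> 'v'
Result: oeeylv


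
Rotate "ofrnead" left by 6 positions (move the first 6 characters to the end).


Input: 'ofrnead', shift = 6
Operation: split at index 6 and swap parts
Front part s[0:6] = 'ofrnea'
Back part s[6:] = 'd'
Rotated = back + front = 'd' + 'ofrnea'
Result: dofrnea


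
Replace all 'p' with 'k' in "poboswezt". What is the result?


Input string: 'poboswezt'
Operation: replace 'p' with 'k'
Positions of 'p': 0
After replacement: koboswezt


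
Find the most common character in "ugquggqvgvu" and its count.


Input: 'ugquggqvgvu'
Operation: tally each character
Counts: 'g':4, 'q':2, 'u':3, 'v':2
Maximum: 'g' appears 4 times


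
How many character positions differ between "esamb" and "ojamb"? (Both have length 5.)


String 1: 'esamb'
String 2: 'ojamb'
Compare each position: pos 0: 'e'!='o', pos 1: 's'!='j', pos 2: 'a'=='a', pos 3: 'm'=='m', pos 4: 'b'=='b'
Differing positions: 2
Hamming distance: 2


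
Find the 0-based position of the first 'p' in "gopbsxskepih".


Input string: 'gopbsxskepih'
Target: 'p'
Scanning left to right: s[0]='g', s[1]='o', s[2]='p'
First match at index: 2


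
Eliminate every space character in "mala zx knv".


Input string: 'mala zx knv'
Operation: remove all spaces
Words: 'mala', 'zx', 'knv'
Join without spaces: malazxknv


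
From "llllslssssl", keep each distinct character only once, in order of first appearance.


Input: 'llllslssssl'
Operation: keep first occurrence of each character
Scan: s[0]='l' new -> keep; s[1]='l' seen -> skip; s[2]='l' seen -> skip; s[3]='l' seen -> skip; s[4]='s' new -> keep; s[5]='l' seen -> skip; s[6]='s' seen -> skip; s[7]='s' seen -> skip; s[8]='s' seen -> skip; s[9]='s' seen -> skip; s[10]='l' seen -> skip
Result: ls


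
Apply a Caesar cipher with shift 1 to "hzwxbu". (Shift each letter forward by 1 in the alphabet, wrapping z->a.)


Input: 'hzwxbu', shift = 1
Operation: for each letter, (position + 1) mod 26
Mapping: 'h'(7+1=8)->'i', 'z'(25+1=26, 26 mod 26=0)->'a', 'w'(22+1=23)->'x', 'x'(23+1=24)->'y', 'b'(1+1=2)->'c', 'u'(20+1=21)->'v'
Result: iaxycv


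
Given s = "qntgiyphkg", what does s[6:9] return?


Input string: 'qntgiyphkg'
Operation: slice [6:9]
Extract characters: s[6]='p', s[7]='h', s[8]='k'
Result: phk


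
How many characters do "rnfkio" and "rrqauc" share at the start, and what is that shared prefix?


String 1: 'rnfkio'
String 2: 'rrqauc'
Compare position by position:
pos 0: 'r' vs 'r' match
pos 1: 'n' vs 'r' differ -> stop
Longest common prefix: "r" (length 1)


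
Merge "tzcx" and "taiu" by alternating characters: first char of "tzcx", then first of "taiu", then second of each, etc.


String 1: 'tzcx'
String 2: 'taiu'
Operation: alternate characters
Pairs: 't'+'t', 'z'+'a', 'c'+'i', 'x'+'u'
Result: ttzacixu


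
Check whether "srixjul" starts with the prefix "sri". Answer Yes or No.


Input string: 'srixjul'
Prefix to check: 'sri'
First 3 characters of input: 'sri'
Match: True
Result: Yes


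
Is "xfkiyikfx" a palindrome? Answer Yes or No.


Input string: 'xfkiyikfx'
Reversed: 'xfkiyikfx'
Compare pairs: s[0]='x' vs s[8]='x' (match), s[1]='f' vs s[7]='f' (match), s[2]='k' vs s[6]='k' (match), s[3]='i' vs s[5]='i' (match)
Palindrome: Yes


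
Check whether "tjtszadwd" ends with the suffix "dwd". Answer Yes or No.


Input string: 'tjtszadwd'
Suffix to check: 'dwd'
Last 3 characters of input: 'dwd'
Match: True
Result: Yes


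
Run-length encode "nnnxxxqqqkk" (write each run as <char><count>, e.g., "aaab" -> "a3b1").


Input: 'nnnxxxqqqkk'
Operation: identify consecutive runs
Runs: 'nnn' -> n3, 'xxx' -> x3, 'qqq' -> q3, 'kk' -> k2
Encoded: n3x3q3k2


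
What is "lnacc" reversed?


Input string: 'lnacc'
Operation: reverse character order
Original order: 'l' -> 'n' -> 'a' -> 'c' -> 'c'
Reversed order: 'c' -> 'c' -> 'a' -> 'n' -> 'l'
Result: ccanl


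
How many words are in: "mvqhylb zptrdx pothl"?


Input string: 'mvqhylb zptrdx pothl'
Operation: split by spaces
Words found: 'mvqhylb', 'zptrdx', 'pothl'
Word count: 3


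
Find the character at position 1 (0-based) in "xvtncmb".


Input string: 'xvtncmb'
Operation: get character at index 1
Index mapping: s[0]='x', s[1]='v'
Result: 'v'


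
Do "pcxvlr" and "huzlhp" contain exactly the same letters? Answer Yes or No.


String 1: 'pcxvlr' -> sorted: 'clprvx'
String 2: 'huzlhp' -> sorted: 'hhlpuz'
Compare sorted forms: 'clprvx' != 'hhlpuz'
Anagram: No


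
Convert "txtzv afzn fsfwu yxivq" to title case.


Input string: 'txtzv afzn fsfwu yxivq'
Operation: capitalize first letter of each word
Word transformations: 'txtzv'->'Txtzv', 'afzn'->'Afzn', 'fsfwu'->'Fsfwu', 'yxivq'->'Yxivq'
Result: Txtzv Afzn Fsfwu Yxivq


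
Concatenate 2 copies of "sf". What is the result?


Input string: 'sf'
Operation: repeat 2 times
Concatenation: 'sf' + 'sf'
Result: sfsf


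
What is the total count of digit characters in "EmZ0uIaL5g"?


Input string: 'EmZ0uIaL5g'
Operation: count digit characters (0-9)
Scan: 'E', 'm', 'Z', '0'(digit), 'u', 'I', 'a', 'L', '5'(digit), 'g'
Digits found: 2
Result: 2


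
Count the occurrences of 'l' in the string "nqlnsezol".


Input string: 'nqlnsezol'
Target character: 'l'
Scan each position: s[2]='l', s[8]='l'
Matches found at indices: 2, 8
Total: 2


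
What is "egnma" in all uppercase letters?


Input string: 'egnma'
Operation: convert each letter to uppercase
Mapping: 'e'->'E', 'g'->'G', 'n'->'N', 'm'->'M', 'a'->'A'
Result: EGNMA


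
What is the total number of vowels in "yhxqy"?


Input string: 'yhxqy'
Operation: count vowels (a, e, i, o, u)
Scan: s[0]='y', s[1]='h', s[2]='x', s[3]='q', s[4]='y'
Vowels found: 0
Result: 0


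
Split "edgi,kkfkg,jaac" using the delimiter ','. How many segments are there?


Input string: 'edgi,kkfkg,jaac'
Delimiter: ','
Split result: 'edgi', 'kkfkg', 'jaac'
Number of parts: 3


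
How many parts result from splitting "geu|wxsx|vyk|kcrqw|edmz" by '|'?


Input string: 'geu|wxsx|vyk|kcrqw|edmz'
Delimiter: '|'
Split result: 'geu', 'wxsx', 'vyk', 'kcrqw', 'edmz'
Number of parts: 5


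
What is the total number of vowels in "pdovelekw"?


Input string: 'pdovelekw'
Operation: count vowels (a, e, i, o, u)
Scan: s[0]='p', s[1]='d', s[2]='o' (vowel), s[3]='v', s[4]='e' (vowel), s[5]='l', s[6]='e' (vowel), s[7]='k', s[8]='w'
Vowels found: 3
Result: 3


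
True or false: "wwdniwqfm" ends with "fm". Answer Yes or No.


Input string: 'wwdniwqfm'
Suffix to check: 'fm'
Last 2 characters of input: 'fm'
Match: True
Result: Yes


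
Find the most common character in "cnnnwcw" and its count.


Input: 'cnnnwcw'
Operation: tally each character
Counts: 'c':2, 'n':3, 'w':2
Maximum: 'n' appears 3 times


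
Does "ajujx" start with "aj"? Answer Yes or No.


Input string: 'ajujx'
Prefix to check: 'aj'
First 2 characters of input: 'aj'
Match: True
Result: Yes


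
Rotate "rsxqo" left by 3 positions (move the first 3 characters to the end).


Input: 'rsxqo', shift = 3
Operation: split at index 3 and swap parts
Front part s[0:3] = 'rsx'
Back part s[3:] = 'qo'
Rotated = back + front = 'qo' + 'rsx'
Result: qorsx


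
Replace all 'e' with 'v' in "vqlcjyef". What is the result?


Input string: 'vqlcjyef'
Operation: replace 'e' with 'v'
Positions of 'e': 6
After replacement: vqlcjyvf


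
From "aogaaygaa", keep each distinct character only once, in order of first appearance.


Input: 'aogaaygaa'
Operation: keep first occurrence of each character
Scan: s[0]='a' new -> keep; s[1]='o' new -> keep; s[2]='g' new -> keep; s[3]='a' seen -> skip; s[4]='a' seen -> skip; s[5]='y' new -> keep; s[6]='g' seen -> skip; s[7]='a' seen -> skip; s[8]='a' seen -> skip
Result: aogy


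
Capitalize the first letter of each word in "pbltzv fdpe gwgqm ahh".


Input string: 'pbltzv fdpe gwgqm ahh'
Operation: capitalize first letter of each word
Word transformations: 'pbltzv'->'Pbltzv', 'fdpe'->'Fdpe', 'gwgqm'->'Gwgqm', 'ahh'->'Ahh'
Result: Pbltzv Fdpe Gwgqm Ahh


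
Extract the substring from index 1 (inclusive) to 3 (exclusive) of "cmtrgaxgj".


Input string: 'cmtrgaxgj'
Operation: slice [1:3]
Extract characters: s[1]='m', s[2]='t'
Result: mt


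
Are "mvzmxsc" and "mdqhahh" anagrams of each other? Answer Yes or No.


String 1: 'mvzmxsc' -> sorted: 'cmmsvxz'
String 2: 'mdqhahh' -> sorted: 'adhhhmq'
Compare sorted forms: 'cmmsvxz' != 'adhhhmq'
Anagram: No


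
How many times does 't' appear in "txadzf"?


Input string: 'txadzf'
Target character: 't'
Scan each position: s[0]='t'
Matches found at indices: 0
Total: 1


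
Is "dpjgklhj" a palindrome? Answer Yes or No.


Input string: 'dpjgklhj'
Reversed: 'jhlkgjpd'
Compare pairs: s[0]='d' vs s[7]='j' (mismatch), s[1]='p' vs s[6]='h' (mismatch), s[2]='j' vs s[5]='l' (mismatch), s[3]='g' vs s[4]='k' (mismatch)
Palindrome: No


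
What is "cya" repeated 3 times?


Input string: 'cya'
Operation: repeat 3 times
Concatenation: 'cya' + 'cya' + 'cya'
Result: cyacyacya


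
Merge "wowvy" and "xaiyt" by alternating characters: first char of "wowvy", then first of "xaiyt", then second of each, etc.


String 1: 'wowvy'
String 2: 'xaiyt'
Operation: alternate characters
Pairs: 'w'+'x', 'o'+'a', 'w'+'i', 'v'+'y', 'y'+'t'
Result: wxoawivyyt


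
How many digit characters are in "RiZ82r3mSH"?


Input string: 'RiZ82r3mSH'
Operation: count digit characters (0-9)
Scan: 'R', 'i', 'Z', '8'(digit), '2'(digit), 'r', '3'(digit), 'm', 'S', 'H'
Digits found: 3
Result: 3


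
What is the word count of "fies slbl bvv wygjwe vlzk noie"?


Input string: 'fies slbl bvv wygjwe vlzk noie'
Operation: split by spaces
Words found: 'fies', 'slbl', 'bvv', 'wygjwe', 'vlzk', 'noie'
Word count: 6


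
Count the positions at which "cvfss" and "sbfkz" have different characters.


String 1: 'cvfss'
String 2: 'sbfkz'
Compare each position: pos 0: 'c'!='s', pos 1: 'v'!='b', pos 2: 'f'=='f', pos 3: 's'!='k', pos 4: 's'!='z'
Differing positions: 4
Hamming distance: 4


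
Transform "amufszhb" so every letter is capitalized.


Input string: 'amufszhb'
Operation: convert each letter to uppercase
Mapping: 'a'->'A', 'm'->'M', 'u'->'U', 'f'->'F', 's'->'S', 'z'->'Z', 'h'->'H', 'b'->'B'
Result: AMUFSZHB


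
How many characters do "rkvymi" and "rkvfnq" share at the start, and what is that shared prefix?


String 1: 'rkvymi'
String 2: 'rkvfnq'
Compare position by position:
pos 0: 'r' vs 'r' match
pos 1: 'k' vs 'k' match
pos 2: 'v' vs 'v' match
pos 3: 'y' vs 'f' differ -> stop
Longest common prefix: "rkv" (length 3)


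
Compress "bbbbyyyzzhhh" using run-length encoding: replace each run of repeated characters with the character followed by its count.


Input: 'bbbbyyyzzhhh'
Operation: identify consecutive runs
Runs: 'bbbb' -> b4, 'yyy' -> y3, 'zz' -> z2, 'hhh' -> h3
Encoded: b4y3z2h3


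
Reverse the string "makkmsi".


Input string: 'makkmsi'
Operation: reverse character order
Original order: 'm' -> 'a' -> 'k' -> 'k' -> 'm' -> 's' -> 'i'
Reversed order: 'i' -> 's' -> 'm' -> 'k' -> 'k' -> 'a' -> 'm'
Result: ismkkam


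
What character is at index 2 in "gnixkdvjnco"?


Input string: 'gnixkdvjnco'
Operation: get character at index 2
Index mapping: s[0]='g', s[1]='n', s[2]='i'
Result: 'i'


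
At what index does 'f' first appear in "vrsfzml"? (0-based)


Input string: 'vrsfzml'
Target: 'f'
Scanning left to right: s[0]='v', s[1]='r', s[2]='s', s[3]='f'
First match at index: 3


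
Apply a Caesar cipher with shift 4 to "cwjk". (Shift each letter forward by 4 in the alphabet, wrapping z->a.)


Input: 'cwjk', shift = 4
Operation: for each letter, (position + 4) mod 26
Mapping: 'c'(2+4=6)->'g', 'w'(22+4=26, 26 mod 26=0)->'a', 'j'(9+4=13)->'n', 'k'(10+4=14)->'o'
Result: gano


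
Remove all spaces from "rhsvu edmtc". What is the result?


Input string: 'rhsvu edmtc'
Operation: remove all spaces
Words: 'rhsvu', 'edmtc'
Join without spaces: rhsvuedmtc


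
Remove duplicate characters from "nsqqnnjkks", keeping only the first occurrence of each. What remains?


Input: 'nsqqnnjkks'
Operation: keep first occurrence of each character
Scan: s[0]='n' new -> keep; s[1]='s' new -> keep; s[2]='q' new -> keep; s[3]='q' seen -> skip; s[4]='n' seen -> skip; s[5]='n' seen -> skip; s[6]='j' new -> keep; s[7]='k' new -> keep; s[8]='k' seen -> skip; s[9]='s' seen -> skip
Result: nsqjk


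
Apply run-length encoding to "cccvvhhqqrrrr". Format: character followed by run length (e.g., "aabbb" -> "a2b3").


Input: 'cccvvhhqqrrrr'
Operation: identify consecutive runs
Runs: 'ccc' -> c3, 'vv' -> v2, 'hh' -> h2, 'qq' -> q2, 'rrrr' -> r4
Encoded: c3v2h2q2r4


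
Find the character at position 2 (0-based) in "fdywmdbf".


Input string: 'fdywmdbf'
Operation: get character at index 2
Index mapping: s[0]='f', s[1]='d', s[2]='y'
Result: 'y'


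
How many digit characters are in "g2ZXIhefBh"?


Input string: 'g2ZXIhefBh'
Operation: count digit characters (0-9)
Scan: 'g', '2'(digit), 'Z', 'X', 'I', 'h', 'e', 'f', 'B', 'h'
Digits found: 1
Result: 1


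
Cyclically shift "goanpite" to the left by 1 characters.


Input: 'goanpite', shift = 1
Operation: split at index 1 and swap parts
Front part s[0:1] = 'g'
Back part s[1:] = 'oanpite'
Rotated = back + front = 'oanpite' + 'g'
Result: oanpiteg


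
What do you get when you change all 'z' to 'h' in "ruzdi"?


Input string: 'ruzdi'
Operation: replace 'z' with 'h'
Positions of 'z': 2
After replacement: ruhdi


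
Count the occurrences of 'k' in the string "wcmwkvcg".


Input string: 'wcmwkvcg'
Target character: 'k'
Scan each position: s[4]='k'
Matches found at indices: 4
Total: 1


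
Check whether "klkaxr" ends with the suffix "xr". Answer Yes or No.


Input string: 'klkaxr'
Suffix to check: 'xr'
Last 2 characters of input: 'xr'
Match: True
Result: Yes


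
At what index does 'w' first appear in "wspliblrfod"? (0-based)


Input string: 'wspliblrfod'
Target: 'w'
Scanning left to right: s[0]='w'
First match at index: 0


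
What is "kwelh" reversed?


Input string: 'kwelh'
Operation: reverse character order
Original order: 'k' -> 'w' -> 'e' -> 'l' -> 'h'
Reversed order: 'h' -> 'l' -> 'e' -> 'w' -> 'k'
Result: hlewk


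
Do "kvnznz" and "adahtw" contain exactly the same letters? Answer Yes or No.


String 1: 'kvnznz' -> sorted: 'knnvzz'
String 2: 'adahtw' -> sorted: 'aadhtw'
Compare sorted forms: 'knnvzz' != 'aadhtw'
Anagram: No


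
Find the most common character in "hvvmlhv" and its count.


Input: 'hvvmlhv'
Operation: tally each character
Counts: 'h':2, 'l':1, 'm':1, 'v':3
Maximum: 'v' appears 3 times


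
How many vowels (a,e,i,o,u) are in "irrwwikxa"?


Input string: 'irrwwikxa'
Operation: count vowels (a, e, i, o, u)
Scan: s[0]='i' (vowel), s[1]='r', s[2]='r', s[3]='w', s[4]='w', s[5]='i' (vowel), s[6]='k', s[7]='x', s[8]='a' (vowel)
Vowels found: 3
Result: 3


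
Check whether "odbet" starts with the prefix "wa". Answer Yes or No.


Input string: 'odbet'
Prefix to check: 'wa'
First 2 characters of input: 'od'
Match: False
Result: No


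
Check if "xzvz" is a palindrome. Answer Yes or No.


Input string: 'xzvz'
Reversed: 'zvzx'
Compare pairs: s[0]='x' vs s[3]='z' (mismatch), s[1]='z' vs s[2]='v' (mismatch)
Palindrome: No


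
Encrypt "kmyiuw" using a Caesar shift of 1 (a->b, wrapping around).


Input: 'kmyiuw', shift = 1
Operation: for each letter, (position + 1) mod 26
Mapping: 'k'(10+1=11)->'l', 'm'(12+1=13)->'n', 'y'(24+1=25)->'z', 'i'(8+1=9)->'j', 'u'(20+1=21)->'v', 'w'(22+1=23)->'x'
Result: lnzjvx
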